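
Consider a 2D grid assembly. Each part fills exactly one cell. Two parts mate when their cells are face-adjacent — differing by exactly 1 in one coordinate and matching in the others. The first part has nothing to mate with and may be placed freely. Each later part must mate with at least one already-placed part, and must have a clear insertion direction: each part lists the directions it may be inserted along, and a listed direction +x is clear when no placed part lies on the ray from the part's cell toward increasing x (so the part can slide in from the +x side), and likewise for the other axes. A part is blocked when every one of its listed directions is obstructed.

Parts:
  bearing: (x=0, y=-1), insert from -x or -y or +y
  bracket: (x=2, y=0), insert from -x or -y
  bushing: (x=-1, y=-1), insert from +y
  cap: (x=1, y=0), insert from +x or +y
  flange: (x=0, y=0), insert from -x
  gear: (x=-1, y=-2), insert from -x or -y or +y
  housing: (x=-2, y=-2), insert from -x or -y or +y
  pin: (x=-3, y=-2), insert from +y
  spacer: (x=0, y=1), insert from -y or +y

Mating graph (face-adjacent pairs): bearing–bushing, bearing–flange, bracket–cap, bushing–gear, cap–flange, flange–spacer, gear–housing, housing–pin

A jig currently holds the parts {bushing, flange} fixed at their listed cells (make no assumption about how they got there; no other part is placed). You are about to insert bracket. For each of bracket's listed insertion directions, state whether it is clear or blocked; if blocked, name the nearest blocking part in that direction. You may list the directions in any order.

-x: nearest on ray is flange@(0, 0) ⇒ blocked
-y: ray from bracket(2, 0) has no placed part ⇒ clear

-x: blocked by flange; -y: clear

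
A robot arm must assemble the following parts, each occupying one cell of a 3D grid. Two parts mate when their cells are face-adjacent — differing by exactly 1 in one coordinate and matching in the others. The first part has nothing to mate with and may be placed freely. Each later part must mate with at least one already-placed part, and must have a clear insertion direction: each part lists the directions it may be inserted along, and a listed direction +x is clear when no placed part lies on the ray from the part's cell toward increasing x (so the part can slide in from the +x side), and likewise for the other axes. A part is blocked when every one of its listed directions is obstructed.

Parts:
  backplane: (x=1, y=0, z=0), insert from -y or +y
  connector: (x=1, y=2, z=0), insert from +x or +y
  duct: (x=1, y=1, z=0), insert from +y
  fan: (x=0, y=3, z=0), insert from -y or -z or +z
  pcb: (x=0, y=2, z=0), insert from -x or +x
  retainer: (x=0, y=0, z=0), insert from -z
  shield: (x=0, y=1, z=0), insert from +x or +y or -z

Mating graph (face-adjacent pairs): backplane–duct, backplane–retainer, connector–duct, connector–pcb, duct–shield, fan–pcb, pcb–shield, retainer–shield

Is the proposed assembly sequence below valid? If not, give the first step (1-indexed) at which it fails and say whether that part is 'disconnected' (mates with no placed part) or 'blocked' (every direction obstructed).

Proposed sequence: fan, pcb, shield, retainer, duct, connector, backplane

1. fan@(0, 3, 0) [-y clear] — {fan}
2. pcb@(0, 2, 0) [-x clear] — {fan, pcb}
3. shield@(0, 1, 0) [+x clear] — {fan, pcb, shield}
4. retainer@(0, 0, 0) [-z clear] — {fan, pcb, retainer, shield}
5. duct@(1, 1, 0) [+y clear] — {duct, fan, pcb, retainer, shield}
6. connector@(1, 2, 0) [+x clear] — {connector, duct, fan, pcb, retainer, shield}
7. backplane@(1, 0, 0) [-y clear] — {backplane, connector, duct, fan, pcb, retainer, shield}

Valid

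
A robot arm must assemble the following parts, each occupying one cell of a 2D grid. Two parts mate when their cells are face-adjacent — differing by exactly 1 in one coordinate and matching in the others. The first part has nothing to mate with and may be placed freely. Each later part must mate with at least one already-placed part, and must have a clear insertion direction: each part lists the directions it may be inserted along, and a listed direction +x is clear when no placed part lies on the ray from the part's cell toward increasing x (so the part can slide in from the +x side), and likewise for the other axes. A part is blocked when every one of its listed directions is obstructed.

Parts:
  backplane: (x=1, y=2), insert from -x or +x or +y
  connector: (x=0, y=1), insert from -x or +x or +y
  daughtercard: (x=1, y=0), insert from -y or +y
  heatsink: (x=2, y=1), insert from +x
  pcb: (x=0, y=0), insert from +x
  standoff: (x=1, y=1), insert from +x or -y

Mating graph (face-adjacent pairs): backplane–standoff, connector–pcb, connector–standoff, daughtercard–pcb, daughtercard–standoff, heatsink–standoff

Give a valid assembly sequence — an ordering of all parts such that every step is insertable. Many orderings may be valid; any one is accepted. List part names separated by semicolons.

1. backplane@(1, 2) [-x clear] — {backplane}
2. standoff@(1, 1) [+x clear] — {backplane, standoff}
3. connector@(0, 1) [-x clear] — {backplane, connector, standoff}
4. pcb@(0, 0) [+x clear] — {backplane, connector, pcb, standoff}
5. daughtercard@(1, 0) [-y clear] — {backplane, connector, daughtercard, pcb, standoff}
6. heatsink@(2, 1) [+x clear] — {backplane, connector, daughtercard, heatsink, pcb, standoff}

backplane; standoff; connector; pcb; daughtercard; heatsink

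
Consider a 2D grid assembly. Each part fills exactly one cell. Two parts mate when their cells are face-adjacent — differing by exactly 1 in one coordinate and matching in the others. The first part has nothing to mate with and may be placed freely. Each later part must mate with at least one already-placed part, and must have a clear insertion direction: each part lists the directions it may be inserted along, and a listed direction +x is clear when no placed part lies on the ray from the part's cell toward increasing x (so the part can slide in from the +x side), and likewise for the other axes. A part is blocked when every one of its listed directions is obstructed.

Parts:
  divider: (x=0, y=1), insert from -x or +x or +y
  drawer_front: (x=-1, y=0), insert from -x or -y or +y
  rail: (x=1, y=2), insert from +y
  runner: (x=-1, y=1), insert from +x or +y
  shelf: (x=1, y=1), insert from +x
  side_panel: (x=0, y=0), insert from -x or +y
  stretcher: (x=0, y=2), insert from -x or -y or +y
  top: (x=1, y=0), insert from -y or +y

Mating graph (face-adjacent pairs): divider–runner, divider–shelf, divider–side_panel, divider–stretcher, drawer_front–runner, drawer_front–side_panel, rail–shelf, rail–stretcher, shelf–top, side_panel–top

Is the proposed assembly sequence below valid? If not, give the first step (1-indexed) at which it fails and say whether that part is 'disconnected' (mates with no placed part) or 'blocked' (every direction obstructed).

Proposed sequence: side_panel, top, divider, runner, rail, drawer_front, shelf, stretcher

Invalid at step 5 (disconnected)

1. side_panel@(0, 0) [-x clear] — {side_panel}
2. top@(1, 0) [-y clear] — {side_panel, top}
3. divider@(0, 1) [-x clear] — {divider, side_panel, top}
4. runner@(-1, 1) [+y clear] — {divider, runner, side_panel, top}
5. rail@(1, 2) — no placed neighbour ⇒ disconnected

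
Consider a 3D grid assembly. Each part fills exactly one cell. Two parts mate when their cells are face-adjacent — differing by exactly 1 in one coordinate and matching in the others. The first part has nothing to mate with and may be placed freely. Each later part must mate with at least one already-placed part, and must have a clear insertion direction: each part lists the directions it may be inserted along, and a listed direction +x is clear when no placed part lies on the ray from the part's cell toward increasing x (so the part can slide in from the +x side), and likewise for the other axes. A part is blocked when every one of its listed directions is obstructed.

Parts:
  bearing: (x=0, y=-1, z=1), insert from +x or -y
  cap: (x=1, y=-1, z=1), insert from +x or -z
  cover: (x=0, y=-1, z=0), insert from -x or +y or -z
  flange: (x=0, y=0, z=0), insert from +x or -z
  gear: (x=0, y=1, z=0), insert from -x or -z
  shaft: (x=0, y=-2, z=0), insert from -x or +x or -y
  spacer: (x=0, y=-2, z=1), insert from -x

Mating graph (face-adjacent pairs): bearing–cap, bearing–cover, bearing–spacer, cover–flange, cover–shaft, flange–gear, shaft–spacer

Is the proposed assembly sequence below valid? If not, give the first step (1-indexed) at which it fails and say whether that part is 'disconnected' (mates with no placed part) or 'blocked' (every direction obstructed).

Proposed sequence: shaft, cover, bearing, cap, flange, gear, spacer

1. shaft@(0, -2, 0) [-x clear] — {shaft}
2. cover@(0, -1, 0) [-x clear] — {cover, shaft}
3. bearing@(0, -1, 1) [+x clear] — {bearing, cover, shaft}
4. cap@(1, -1, 1) [+x clear] — {bearing, cap, cover, shaft}
5. flange@(0, 0, 0) [+x clear] — {bearing, cap, cover, flange, shaft}
6. gear@(0, 1, 0) [-x clear] — {bearing, cap, cover, flange, gear, shaft}
7. spacer@(0, -2, 1) [-x clear] — {bearing, cap, cover, flange, gear, shaft, spacer}

Valid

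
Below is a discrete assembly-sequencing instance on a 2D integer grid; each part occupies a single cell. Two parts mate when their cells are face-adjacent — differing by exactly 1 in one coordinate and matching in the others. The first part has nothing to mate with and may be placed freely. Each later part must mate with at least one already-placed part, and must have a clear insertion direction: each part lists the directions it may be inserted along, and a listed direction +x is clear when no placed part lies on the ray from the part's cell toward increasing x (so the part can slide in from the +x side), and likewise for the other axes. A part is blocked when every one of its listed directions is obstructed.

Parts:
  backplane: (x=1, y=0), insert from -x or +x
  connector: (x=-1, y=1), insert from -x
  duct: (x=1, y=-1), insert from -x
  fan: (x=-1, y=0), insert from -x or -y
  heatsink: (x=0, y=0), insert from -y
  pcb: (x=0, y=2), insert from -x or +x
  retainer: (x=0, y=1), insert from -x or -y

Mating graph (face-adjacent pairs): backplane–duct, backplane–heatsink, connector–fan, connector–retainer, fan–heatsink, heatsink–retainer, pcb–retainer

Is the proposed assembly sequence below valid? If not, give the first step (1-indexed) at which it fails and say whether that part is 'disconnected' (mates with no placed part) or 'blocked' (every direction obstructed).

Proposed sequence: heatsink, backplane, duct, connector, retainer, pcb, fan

Invalid at step 4 (disconnected)

1. heatsink@(0, 0) [-y clear] — {heatsink}
2. backplane@(1, 0) [+x clear] — {backplane, heatsink}
3. duct@(1, -1) [-x clear] — {backplane, duct, heatsink}
4. connector@(-1, 1) — no placed neighbour ⇒ disconnected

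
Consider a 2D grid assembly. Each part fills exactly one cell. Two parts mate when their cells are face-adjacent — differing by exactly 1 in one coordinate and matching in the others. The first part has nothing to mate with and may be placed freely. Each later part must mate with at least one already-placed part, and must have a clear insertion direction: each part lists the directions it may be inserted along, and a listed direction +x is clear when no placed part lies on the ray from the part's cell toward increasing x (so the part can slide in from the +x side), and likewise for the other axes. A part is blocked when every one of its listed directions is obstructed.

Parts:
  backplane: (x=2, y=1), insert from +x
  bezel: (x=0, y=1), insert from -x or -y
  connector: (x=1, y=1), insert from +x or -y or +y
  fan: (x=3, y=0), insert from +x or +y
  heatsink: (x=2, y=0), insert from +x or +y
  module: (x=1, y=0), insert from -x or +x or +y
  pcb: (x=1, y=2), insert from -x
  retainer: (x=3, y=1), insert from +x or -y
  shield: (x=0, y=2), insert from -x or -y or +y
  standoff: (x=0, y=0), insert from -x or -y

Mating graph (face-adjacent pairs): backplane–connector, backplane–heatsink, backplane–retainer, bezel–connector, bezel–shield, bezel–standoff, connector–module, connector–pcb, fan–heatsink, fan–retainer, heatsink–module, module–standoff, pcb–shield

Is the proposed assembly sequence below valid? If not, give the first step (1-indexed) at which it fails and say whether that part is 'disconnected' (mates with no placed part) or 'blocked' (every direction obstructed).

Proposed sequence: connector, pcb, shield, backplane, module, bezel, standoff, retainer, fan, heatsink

Invalid at step 10 (blocked)

1. connector@(1, 1) [+x clear] — {connector}
2. pcb@(1, 2) [-x clear] — {connector, pcb}
3. shield@(0, 2) [-x clear] — {connector, pcb, shield}
4. backplane@(2, 1) [+x clear] — {backplane, connector, pcb, shield}
5. module@(1, 0) [-x clear] — {backplane, connector, module, pcb, shield}
6. bezel@(0, 1) [-x clear] — {backplane, bezel, connector, module, pcb, shield}
7. standoff@(0, 0) [-x clear] — {backplane, bezel, connector, module, pcb, shield, standoff}
8. retainer@(3, 1) [+x clear] — {backplane, bezel, connector, module, pcb, retainer, shield, standoff}
9. fan@(3, 0) [+x clear] — {backplane, bezel, connector, fan, module, pcb, retainer, shield, standoff}
10. heatsink@(2, 0) — +x/+y all obstructed ⇒ blocked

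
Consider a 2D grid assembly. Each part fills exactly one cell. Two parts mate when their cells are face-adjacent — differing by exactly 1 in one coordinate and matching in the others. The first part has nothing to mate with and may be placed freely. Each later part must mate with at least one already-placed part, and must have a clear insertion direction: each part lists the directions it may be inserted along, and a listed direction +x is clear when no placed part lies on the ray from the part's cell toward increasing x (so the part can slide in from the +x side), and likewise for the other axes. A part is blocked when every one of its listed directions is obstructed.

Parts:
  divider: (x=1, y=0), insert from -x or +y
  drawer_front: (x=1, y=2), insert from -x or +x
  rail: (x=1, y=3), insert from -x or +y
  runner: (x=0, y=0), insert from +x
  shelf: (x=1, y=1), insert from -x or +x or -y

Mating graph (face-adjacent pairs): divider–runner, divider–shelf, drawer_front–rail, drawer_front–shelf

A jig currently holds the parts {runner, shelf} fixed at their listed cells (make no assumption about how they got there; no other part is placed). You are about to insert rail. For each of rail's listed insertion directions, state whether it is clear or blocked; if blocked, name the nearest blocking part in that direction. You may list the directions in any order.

-x: ray from rail(1, 3) has no placed part ⇒ clear
+y: ray from rail(1, 3) has no placed part ⇒ clear

+y: clear; -x: clear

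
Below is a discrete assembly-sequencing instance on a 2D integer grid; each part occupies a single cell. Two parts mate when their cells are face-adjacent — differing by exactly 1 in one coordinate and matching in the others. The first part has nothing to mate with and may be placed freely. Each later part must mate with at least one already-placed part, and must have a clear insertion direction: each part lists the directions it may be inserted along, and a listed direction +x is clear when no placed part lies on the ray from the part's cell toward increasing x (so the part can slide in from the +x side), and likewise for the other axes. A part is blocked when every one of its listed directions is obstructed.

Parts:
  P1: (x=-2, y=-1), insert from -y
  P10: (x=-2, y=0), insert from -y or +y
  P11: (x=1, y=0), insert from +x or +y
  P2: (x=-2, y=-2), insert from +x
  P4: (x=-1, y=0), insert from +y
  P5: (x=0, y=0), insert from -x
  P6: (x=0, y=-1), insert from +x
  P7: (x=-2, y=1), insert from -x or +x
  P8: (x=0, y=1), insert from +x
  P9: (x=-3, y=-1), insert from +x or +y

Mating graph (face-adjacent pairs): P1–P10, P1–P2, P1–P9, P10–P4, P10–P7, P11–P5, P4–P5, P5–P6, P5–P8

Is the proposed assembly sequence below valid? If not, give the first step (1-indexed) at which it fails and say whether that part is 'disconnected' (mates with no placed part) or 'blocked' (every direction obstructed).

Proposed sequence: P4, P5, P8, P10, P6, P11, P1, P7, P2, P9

1. P4@(-1, 0) [+y clear] — {P4}
2. P5@(0, 0) — -x all obstructed ⇒ blocked

Invalid at step 2 (blocked)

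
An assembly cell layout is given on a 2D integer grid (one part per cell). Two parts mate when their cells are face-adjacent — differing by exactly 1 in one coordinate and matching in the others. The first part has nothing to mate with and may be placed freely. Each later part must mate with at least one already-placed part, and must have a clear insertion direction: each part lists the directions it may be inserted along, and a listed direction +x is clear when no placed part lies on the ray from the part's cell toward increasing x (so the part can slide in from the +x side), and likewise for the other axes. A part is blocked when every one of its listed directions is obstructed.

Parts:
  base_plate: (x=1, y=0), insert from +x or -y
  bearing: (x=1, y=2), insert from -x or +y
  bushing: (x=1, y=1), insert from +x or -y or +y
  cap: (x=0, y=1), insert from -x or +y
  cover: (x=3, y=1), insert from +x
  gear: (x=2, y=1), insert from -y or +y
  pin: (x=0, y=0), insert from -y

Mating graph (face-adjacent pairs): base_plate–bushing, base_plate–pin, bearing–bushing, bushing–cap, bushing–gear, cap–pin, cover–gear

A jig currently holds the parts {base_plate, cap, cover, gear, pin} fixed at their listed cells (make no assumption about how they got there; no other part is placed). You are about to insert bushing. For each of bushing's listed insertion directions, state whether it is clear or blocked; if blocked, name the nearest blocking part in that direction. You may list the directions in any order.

+x: nearest on ray is gear@(2, 1) ⇒ blocked
-y: nearest on ray is base_plate@(1, 0) ⇒ blocked
+y: ray from bushing(1, 1) has no placed part ⇒ clear

+x: blocked by gear; +y: clear; -y: blocked by base_plate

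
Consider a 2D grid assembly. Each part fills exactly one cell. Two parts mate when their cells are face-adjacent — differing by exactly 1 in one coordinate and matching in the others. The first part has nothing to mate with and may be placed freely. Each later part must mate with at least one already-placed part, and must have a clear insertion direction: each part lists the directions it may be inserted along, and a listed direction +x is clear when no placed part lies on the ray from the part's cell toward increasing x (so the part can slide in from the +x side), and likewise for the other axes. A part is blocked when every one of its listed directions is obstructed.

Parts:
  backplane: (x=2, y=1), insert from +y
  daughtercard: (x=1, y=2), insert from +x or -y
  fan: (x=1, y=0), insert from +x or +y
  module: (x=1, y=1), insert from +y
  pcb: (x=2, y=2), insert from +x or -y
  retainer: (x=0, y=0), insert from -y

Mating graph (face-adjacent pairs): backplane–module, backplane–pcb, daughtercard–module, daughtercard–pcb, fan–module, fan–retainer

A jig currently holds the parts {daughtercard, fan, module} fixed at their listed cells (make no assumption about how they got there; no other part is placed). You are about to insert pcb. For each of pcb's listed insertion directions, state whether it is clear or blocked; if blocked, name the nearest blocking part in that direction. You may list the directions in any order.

+x: clear; -y: clear

+x: ray from pcb(2, 2) has no placed part ⇒ clear
-y: ray from pcb(2, 2) has no placed part ⇒ clear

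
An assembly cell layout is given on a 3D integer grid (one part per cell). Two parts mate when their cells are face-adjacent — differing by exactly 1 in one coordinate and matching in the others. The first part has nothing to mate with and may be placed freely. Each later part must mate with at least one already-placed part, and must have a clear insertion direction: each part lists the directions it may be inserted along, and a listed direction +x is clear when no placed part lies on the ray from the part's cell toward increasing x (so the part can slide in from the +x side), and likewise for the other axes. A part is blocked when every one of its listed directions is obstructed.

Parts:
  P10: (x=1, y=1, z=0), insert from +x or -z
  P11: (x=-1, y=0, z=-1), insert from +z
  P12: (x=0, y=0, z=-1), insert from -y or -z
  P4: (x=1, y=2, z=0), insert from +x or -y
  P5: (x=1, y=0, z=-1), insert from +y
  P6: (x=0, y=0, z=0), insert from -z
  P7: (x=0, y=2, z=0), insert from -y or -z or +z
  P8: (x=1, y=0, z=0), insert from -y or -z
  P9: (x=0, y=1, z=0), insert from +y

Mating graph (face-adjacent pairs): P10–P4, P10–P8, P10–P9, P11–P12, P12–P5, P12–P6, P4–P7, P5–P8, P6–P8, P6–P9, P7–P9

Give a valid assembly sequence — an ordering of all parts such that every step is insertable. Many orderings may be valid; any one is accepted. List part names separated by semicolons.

P9; P10; P4; P7; P8; P5; P6; P12; P11

1. P9@(0, 1, 0) [+y clear] — {P9}
2. P10@(1, 1, 0) [+x clear] — {P10, P9}
3. P4@(1, 2, 0) [+x clear] — {P10, P4, P9}
4. P7@(0, 2, 0) [-z clear] — {P10, P4, P7, P9}
5. P8@(1, 0, 0) [-y clear] — {P10, P4, P7, P8, P9}
6. P5@(1, 0, -1) [+y clear] — {P10, P4, P5, P7, P8, P9}
7. P6@(0, 0, 0) [-z clear] — {P10, P4, P5, P6, P7, P8, P9}
8. P12@(0, 0, -1) [-y clear] — {P10, P12, P4, P5, P6, P7, P8, P9}
9. P11@(-1, 0, -1) [+z clear] — {P10, P11, P12, P4, P5, P6, P7, P8, P9}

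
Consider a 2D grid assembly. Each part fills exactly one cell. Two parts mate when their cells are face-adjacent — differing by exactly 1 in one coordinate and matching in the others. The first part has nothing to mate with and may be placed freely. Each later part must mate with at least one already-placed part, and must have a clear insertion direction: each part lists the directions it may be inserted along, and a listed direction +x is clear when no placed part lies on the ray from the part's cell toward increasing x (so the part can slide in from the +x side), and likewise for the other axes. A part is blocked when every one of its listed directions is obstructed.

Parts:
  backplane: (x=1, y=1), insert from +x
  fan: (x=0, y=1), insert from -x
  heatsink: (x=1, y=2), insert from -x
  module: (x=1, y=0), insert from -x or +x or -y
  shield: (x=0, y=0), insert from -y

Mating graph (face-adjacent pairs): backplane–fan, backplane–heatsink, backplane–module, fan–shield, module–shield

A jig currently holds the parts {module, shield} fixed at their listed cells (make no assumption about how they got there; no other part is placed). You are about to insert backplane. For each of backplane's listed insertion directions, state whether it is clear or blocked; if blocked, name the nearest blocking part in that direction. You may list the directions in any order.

+x: clear

+x: ray from backplane(1, 1) has no placed part ⇒ clear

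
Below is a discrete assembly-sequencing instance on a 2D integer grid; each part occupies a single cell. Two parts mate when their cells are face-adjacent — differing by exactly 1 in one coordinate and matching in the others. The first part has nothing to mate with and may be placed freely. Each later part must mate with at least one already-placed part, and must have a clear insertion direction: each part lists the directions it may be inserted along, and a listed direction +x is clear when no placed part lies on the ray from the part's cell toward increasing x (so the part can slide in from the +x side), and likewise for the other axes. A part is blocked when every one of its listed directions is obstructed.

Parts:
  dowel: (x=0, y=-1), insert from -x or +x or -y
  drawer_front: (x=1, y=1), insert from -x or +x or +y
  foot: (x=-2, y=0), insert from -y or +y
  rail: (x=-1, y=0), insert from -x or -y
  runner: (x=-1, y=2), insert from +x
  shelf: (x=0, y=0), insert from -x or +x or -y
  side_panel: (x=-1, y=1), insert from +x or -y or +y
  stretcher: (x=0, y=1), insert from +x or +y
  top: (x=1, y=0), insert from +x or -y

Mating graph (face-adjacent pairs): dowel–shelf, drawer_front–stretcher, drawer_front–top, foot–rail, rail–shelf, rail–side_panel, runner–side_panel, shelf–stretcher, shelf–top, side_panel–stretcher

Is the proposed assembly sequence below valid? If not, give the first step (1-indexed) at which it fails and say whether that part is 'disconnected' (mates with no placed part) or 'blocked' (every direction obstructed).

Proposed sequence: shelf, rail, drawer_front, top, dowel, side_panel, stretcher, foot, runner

Invalid at step 3 (disconnected)

1. shelf@(0, 0) [-x clear] — {shelf}
2. rail@(-1, 0) [-x clear] — {rail, shelf}
3. drawer_front@(1, 1) — no placed neighbour ⇒ disconnected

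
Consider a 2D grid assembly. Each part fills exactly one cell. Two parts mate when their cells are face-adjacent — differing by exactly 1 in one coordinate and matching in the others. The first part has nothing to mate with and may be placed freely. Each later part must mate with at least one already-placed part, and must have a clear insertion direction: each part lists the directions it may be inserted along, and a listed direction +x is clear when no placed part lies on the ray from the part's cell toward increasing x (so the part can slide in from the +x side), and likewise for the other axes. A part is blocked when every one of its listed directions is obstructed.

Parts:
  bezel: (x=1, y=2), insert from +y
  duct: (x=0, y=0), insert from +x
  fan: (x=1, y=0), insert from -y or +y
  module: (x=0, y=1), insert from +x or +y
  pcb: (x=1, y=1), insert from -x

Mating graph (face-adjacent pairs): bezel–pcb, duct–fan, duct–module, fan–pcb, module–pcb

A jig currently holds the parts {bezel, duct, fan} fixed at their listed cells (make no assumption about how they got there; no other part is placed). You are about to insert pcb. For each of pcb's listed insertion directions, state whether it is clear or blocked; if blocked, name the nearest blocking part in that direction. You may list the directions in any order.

-x: clear

-x: ray from pcb(1, 1) has no placed part ⇒ clear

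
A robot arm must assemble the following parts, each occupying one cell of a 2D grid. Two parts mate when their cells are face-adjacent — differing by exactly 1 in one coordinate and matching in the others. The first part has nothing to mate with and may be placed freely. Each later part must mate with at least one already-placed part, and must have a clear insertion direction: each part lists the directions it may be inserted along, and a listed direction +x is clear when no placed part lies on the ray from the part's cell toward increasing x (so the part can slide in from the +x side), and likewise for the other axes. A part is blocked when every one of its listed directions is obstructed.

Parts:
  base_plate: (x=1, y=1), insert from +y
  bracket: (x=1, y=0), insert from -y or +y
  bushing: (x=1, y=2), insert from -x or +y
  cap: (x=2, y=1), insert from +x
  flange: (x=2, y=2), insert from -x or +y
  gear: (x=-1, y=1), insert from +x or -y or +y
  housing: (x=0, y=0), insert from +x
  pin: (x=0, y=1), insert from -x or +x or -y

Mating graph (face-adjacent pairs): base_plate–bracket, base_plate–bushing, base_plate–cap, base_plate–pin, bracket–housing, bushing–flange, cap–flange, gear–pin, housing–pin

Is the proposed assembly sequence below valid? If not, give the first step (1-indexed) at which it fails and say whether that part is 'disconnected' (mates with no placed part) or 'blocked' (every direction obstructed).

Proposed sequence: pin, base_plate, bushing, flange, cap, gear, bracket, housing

Invalid at step 8 (blocked)

1. pin@(0, 1) [-x clear] — {pin}
2. base_plate@(1, 1) [+y clear] — {base_plate, pin}
3. bushing@(1, 2) [-x clear] — {base_plate, bushing, pin}
4. flange@(2, 2) [+y clear] — {base_plate, bushing, flange, pin}
5. cap@(2, 1) [+x clear] — {base_plate, bushing, cap, flange, pin}
6. gear@(-1, 1) [-y clear] — {base_plate, bushing, cap, flange, gear, pin}
7. bracket@(1, 0) [-y clear] — {base_plate, bracket, bushing, cap, flange, gear, pin}
8. housing@(0, 0) — +x all obstructed ⇒ blocked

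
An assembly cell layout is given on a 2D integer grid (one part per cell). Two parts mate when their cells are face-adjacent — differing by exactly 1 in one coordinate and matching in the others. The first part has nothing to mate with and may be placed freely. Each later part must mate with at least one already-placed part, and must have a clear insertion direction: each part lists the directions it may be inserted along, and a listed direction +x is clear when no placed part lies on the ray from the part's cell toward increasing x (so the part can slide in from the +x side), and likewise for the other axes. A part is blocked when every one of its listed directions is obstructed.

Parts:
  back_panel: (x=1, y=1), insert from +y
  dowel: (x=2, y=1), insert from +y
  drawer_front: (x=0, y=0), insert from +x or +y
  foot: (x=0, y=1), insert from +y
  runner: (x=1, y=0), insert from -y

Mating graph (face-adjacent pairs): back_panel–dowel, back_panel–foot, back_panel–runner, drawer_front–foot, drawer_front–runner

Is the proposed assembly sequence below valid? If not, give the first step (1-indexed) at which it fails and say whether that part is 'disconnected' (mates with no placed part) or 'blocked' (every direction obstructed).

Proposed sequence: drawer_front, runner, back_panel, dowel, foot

Valid

1. drawer_front@(0, 0) [+x clear] — {drawer_front}
2. runner@(1, 0) [-y clear] — {drawer_front, runner}
3. back_panel@(1, 1) [+y clear] — {back_panel, drawer_front, runner}
4. dowel@(2, 1) [+y clear] — {back_panel, dowel, drawer_front, runner}
5. foot@(0, 1) [+y clear] — {back_panel, dowel, drawer_front, foot, runner}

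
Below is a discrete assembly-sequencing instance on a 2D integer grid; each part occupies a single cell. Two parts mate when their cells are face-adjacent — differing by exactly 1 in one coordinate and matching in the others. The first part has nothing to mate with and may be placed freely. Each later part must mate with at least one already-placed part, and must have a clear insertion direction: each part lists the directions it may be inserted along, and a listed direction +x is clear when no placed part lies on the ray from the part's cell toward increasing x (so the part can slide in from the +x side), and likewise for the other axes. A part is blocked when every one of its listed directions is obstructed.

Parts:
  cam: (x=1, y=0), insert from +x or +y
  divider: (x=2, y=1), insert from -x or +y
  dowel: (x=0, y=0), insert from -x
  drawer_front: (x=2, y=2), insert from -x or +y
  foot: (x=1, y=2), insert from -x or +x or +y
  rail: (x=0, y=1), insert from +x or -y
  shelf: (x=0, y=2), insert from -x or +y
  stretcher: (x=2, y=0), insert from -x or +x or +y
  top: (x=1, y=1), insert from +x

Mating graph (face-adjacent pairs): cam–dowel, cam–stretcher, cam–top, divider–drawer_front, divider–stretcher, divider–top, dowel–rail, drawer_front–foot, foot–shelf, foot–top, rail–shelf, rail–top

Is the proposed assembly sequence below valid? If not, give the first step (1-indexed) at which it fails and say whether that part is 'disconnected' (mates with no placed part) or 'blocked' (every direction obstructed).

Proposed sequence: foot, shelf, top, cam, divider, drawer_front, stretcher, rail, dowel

1. foot@(1, 2) [-x clear] — {foot}
2. shelf@(0, 2) [-x clear] — {foot, shelf}
3. top@(1, 1) [+x clear] — {foot, shelf, top}
4. cam@(1, 0) [+x clear] — {cam, foot, shelf, top}
5. divider@(2, 1) [+y clear] — {cam, divider, foot, shelf, top}
6. drawer_front@(2, 2) [+y clear] — {cam, divider, drawer_front, foot, shelf, top}
7. stretcher@(2, 0) [+x clear] — {cam, divider, drawer_front, foot, shelf, stretcher, top}
8. rail@(0, 1) [-y clear] — {cam, divider, drawer_front, foot, rail, shelf, stretcher, top}
9. dowel@(0, 0) [-x clear] — {cam, divider, dowel, drawer_front, foot, rail, shelf, stretcher, top}

Valid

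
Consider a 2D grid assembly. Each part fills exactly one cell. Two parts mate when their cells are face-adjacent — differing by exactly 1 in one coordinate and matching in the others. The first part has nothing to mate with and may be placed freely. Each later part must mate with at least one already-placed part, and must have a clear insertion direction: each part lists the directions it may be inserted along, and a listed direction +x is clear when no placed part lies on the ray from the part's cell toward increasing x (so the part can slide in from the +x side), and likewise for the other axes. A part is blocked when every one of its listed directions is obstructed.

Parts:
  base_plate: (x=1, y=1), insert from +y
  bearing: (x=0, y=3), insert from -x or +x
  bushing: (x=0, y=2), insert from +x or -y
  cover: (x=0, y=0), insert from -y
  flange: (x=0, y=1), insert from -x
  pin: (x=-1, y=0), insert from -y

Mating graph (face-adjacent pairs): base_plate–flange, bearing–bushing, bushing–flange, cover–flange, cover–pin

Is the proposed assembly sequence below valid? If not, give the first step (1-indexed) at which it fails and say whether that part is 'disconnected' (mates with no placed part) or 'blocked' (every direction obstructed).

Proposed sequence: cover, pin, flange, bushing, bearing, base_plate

Valid

1. cover@(0, 0) [-y clear] — {cover}
2. pin@(-1, 0) [-y clear] — {cover, pin}
3. flange@(0, 1) [-x clear] — {cover, flange, pin}
4. bushing@(0, 2) [+x clear] — {bushing, cover, flange, pin}
5. bearing@(0, 3) [-x clear] — {bearing, bushing, cover, flange, pin}
6. base_plate@(1, 1) [+y clear] — {base_plate, bearing, bushing, cover, flange, pin}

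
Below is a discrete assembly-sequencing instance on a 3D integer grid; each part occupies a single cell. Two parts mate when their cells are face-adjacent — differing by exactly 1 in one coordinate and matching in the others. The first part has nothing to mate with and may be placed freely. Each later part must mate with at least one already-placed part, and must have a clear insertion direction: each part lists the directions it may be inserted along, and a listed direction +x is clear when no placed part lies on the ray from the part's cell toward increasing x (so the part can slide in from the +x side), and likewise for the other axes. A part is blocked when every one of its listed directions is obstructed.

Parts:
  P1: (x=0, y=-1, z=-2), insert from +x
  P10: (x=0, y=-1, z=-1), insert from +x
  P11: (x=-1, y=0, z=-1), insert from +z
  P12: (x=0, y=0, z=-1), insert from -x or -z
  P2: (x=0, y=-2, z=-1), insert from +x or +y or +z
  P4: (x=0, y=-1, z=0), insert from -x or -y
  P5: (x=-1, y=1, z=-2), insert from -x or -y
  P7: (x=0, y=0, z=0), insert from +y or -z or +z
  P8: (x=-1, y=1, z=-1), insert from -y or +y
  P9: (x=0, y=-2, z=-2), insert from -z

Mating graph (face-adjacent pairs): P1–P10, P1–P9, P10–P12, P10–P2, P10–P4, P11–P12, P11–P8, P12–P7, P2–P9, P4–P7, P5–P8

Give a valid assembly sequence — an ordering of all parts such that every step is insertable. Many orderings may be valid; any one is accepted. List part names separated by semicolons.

P2; P10; P12; P11; P7; P9; P8; P5; P1; P4

1. P2@(0, -2, -1) [+x clear] — {P2}
2. P10@(0, -1, -1) [+x clear] — {P10, P2}
3. P12@(0, 0, -1) [-x clear] — {P10, P12, P2}
4. P11@(-1, 0, -1) [+z clear] — {P10, P11, P12, P2}
5. P7@(0, 0, 0) [+y clear] — {P10, P11, P12, P2, P7}
6. P9@(0, -2, -2) [-z clear] — {P10, P11, P12, P2, P7, P9}
7. P8@(-1, 1, -1) [+y clear] — {P10, P11, P12, P2, P7, P8, P9}
8. P5@(-1, 1, -2) [-x clear] — {P10, P11, P12, P2, P5, P7, P8, P9}
9. P1@(0, -1, -2) [+x clear] — {P1, P10, P11, P12, P2, P5, P7, P8, P9}
10. P4@(0, -1, 0) [-x clear] — {P1, P10, P11, P12, P2, P4, P5, P7, P8, P9}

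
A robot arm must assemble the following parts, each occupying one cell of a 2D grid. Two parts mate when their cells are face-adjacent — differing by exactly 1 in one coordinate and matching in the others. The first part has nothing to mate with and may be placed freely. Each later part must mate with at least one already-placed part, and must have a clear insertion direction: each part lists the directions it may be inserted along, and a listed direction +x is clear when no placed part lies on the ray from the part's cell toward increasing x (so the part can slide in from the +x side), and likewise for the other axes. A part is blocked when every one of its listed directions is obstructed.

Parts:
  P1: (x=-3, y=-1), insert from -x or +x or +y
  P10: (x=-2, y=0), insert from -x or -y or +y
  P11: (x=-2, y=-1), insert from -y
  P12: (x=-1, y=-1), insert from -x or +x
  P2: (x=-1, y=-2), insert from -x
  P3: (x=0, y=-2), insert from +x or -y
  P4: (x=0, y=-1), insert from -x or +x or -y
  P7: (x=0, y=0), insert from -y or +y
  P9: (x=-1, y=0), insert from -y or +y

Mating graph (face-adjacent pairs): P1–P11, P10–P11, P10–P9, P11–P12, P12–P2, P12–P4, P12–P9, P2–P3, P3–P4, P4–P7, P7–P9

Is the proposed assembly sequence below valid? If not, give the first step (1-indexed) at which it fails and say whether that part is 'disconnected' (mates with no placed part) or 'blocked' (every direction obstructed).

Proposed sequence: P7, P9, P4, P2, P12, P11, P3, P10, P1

1. P7@(0, 0) [-y clear] — {P7}
2. P9@(-1, 0) [-y clear] — {P7, P9}
3. P4@(0, -1) [-x clear] — {P4, P7, P9}
4. P2@(-1, -2) — no placed neighbour ⇒ disconnected

Invalid at step 4 (disconnected)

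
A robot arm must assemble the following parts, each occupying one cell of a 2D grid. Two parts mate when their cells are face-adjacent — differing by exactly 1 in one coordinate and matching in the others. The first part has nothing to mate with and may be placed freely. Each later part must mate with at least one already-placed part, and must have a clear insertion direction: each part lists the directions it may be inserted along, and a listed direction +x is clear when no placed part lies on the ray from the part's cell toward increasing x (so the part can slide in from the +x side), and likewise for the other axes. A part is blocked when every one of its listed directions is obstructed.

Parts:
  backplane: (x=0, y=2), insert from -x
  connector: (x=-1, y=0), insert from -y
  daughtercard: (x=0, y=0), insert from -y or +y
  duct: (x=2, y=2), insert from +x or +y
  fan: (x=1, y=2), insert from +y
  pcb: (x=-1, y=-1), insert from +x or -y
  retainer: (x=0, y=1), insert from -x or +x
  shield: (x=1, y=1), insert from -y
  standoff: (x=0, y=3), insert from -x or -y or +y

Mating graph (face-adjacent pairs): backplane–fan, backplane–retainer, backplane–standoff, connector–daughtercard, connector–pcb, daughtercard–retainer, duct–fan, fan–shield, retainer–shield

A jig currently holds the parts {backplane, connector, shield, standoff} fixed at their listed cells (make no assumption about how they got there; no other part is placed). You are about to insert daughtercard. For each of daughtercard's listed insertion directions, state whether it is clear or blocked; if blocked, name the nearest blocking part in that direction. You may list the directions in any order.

+y: blocked by backplane; -y: clear

-y: ray from daughtercard(0, 0) has no placed part ⇒ clear
+y: nearest on ray is backplane@(0, 2) ⇒ blocked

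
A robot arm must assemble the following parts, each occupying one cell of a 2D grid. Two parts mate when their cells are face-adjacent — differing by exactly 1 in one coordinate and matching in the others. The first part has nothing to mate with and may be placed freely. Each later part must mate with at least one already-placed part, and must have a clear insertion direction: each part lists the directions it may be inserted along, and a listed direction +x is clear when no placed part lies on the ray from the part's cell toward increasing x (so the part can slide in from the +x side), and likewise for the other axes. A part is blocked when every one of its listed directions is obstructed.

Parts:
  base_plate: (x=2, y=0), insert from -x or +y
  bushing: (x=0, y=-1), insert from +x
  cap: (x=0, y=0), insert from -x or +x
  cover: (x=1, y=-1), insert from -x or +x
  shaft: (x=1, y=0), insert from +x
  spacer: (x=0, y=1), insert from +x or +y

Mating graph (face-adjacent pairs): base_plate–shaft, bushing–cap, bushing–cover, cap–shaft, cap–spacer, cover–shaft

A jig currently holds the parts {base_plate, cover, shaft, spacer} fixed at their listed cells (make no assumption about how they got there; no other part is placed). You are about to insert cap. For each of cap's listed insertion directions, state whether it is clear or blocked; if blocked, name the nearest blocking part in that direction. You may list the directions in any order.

+x: blocked by shaft; -x: clear

-x: ray from cap(0, 0) has no placed part ⇒ clear
+x: nearest on ray is shaft@(1, 0) ⇒ blocked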